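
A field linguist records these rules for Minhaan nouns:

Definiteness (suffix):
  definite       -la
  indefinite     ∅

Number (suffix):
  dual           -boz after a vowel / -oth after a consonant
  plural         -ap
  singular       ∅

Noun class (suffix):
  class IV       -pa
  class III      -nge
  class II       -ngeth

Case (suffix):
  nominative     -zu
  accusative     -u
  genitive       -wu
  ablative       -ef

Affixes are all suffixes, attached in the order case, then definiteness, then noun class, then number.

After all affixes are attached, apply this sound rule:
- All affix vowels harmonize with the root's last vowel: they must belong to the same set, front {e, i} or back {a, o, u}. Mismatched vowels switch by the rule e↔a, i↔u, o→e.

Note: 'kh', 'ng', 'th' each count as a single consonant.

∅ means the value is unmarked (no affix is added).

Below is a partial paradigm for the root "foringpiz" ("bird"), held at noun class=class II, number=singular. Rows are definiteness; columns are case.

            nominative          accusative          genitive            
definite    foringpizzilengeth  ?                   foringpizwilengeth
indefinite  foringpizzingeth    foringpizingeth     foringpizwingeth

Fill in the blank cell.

foringpizilengeth

Attach case accusative -u → foringpizu.
Attach definiteness definite -la → foringpizula.
Attach noun class class II -ngeth → foringpizulangeth.
number = singular: zero marking, form stays foringpizulangeth.
Apply vowel harmony: foringpizulangeth → foringpizilengeth.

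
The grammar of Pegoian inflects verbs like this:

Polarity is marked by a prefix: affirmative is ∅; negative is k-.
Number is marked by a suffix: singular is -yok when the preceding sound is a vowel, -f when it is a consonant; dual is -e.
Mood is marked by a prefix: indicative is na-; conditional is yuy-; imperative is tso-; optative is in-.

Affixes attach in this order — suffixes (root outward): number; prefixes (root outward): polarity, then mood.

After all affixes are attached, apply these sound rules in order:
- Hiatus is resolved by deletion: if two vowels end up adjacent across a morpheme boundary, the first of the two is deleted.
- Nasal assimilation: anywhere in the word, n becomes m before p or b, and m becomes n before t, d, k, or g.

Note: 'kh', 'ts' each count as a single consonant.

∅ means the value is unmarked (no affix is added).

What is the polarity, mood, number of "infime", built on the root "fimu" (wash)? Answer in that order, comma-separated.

affirmative, optative, dual

Segment: in-fimu-e.
polarity: ∅ → affirmative.
mood: in- → optative.
number: -e → dual.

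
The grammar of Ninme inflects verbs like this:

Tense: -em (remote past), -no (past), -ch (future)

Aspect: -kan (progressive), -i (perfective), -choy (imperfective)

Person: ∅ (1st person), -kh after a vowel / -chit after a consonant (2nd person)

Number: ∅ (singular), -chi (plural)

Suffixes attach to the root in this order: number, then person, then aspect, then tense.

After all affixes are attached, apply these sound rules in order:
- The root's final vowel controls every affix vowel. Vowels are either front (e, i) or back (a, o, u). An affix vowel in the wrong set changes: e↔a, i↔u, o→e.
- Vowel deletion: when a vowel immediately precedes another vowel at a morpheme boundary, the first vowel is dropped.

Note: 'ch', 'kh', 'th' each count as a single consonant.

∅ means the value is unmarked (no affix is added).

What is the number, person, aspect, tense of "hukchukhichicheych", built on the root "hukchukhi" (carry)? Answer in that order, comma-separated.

Segment: hukchukhi-chi-choy-ch.
number: -chi → plural.
person: ∅ → 1st person.
aspect: -choy → imperfective.
tense: -ch → future.

plural, 1st person, imperfective, future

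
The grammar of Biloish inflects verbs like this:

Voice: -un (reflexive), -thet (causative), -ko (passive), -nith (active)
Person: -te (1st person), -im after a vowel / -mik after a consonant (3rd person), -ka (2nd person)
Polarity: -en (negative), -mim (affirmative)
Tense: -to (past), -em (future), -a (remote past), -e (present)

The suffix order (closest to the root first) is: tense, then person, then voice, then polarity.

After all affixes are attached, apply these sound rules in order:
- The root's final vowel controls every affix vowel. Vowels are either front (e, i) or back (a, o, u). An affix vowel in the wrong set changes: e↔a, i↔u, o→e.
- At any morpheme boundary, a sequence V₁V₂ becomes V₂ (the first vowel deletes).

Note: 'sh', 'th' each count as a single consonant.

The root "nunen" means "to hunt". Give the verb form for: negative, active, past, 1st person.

Attach tense past -to → nunento.
Attach person 1st person -te → nunentote.
Attach voice active -nith → nunentotenith.
Attach polarity negative -en → nunentotenithen.
Apply vowel harmony: nunentotenithen → nunentetenithen.
Vowel deletion: no change.

nunentetenithen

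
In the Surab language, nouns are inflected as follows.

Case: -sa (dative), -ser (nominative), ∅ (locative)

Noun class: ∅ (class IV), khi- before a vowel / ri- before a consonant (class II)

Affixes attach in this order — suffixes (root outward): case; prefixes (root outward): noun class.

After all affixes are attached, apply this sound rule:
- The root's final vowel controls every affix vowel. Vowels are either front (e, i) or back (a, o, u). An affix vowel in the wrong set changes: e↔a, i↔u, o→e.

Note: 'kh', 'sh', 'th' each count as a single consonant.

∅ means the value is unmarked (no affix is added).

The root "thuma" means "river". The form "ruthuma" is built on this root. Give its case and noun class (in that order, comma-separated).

locative, class II

Segment: ri-thuma.
case: ∅ → locative.
noun class: khi/ri- → class II.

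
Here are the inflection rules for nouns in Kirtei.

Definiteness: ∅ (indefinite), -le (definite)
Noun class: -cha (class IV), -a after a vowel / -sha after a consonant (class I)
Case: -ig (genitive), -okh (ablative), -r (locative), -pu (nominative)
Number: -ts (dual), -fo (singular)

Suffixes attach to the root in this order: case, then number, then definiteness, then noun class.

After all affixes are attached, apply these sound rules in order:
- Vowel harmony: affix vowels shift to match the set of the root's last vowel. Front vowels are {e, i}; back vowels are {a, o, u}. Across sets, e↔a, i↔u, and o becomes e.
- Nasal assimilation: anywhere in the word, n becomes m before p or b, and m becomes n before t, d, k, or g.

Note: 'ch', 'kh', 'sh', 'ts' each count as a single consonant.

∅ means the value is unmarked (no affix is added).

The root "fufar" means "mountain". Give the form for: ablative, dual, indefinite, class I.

fufarokhtssha

Attach case ablative -okh → fufarokh.
Attach number dual -ts → fufarokhts.
definiteness = indefinite: zero marking, form stays fufarokhts.
Attach noun class class I -sha (after consonant 'ts') → fufarokhtssha.
Vowel harmony: no change.
Nasal assimilation: no change.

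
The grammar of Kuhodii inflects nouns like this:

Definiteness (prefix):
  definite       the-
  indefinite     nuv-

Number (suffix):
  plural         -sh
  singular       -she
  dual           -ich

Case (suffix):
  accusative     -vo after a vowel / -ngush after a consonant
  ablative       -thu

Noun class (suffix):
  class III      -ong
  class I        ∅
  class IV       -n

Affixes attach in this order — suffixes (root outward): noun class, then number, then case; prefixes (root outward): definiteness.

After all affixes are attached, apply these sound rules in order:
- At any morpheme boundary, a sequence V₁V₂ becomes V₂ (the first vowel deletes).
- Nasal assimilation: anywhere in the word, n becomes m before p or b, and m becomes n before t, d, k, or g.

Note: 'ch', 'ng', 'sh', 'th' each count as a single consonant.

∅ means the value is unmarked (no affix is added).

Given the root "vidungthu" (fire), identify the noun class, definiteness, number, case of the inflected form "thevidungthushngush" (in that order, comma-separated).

class I, definite, plural, accusative

Segment: the-vidungthu-sh-ngush.
noun class: ∅ → class I.
definiteness: the- → definite.
number: -sh → plural.
case: -vo/ngush → accusative.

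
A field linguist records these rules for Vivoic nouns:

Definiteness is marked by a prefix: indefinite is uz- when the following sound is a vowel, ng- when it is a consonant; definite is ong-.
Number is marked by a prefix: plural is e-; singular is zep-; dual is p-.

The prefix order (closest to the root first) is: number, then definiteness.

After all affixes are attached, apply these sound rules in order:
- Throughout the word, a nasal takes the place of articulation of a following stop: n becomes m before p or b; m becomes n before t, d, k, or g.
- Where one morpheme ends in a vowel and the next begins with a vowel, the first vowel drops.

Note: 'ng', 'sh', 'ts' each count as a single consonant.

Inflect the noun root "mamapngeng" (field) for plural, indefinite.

Attach number plural e- → emamapngeng.
Attach definiteness indefinite uz- (before vowel 'e') → uzemamapngeng.
Nasal assimilation: no change.
Vowel deletion: no change.

uzemamapngeng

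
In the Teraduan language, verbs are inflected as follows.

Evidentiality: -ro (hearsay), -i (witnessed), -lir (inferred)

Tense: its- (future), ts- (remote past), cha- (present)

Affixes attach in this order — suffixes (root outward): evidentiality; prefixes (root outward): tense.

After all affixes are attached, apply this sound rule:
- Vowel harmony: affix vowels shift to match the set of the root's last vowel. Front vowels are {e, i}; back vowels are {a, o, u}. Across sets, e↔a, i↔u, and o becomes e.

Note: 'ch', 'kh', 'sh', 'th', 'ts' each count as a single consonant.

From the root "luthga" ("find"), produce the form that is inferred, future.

utsluthgalur

Attach tense future its- → itsluthga.
Attach evidentiality inferred -lir → itsluthgalir.
Apply vowel harmony: itsluthgalir → utsluthgalur.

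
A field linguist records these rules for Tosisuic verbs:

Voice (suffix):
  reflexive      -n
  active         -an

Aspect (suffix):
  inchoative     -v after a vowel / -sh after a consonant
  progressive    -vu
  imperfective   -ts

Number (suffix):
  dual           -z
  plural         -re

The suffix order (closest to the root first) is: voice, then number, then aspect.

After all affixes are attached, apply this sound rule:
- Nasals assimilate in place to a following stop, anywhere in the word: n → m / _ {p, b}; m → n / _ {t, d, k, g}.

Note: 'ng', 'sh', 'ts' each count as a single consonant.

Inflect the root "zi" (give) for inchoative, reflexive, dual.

zinzsh

Attach voice reflexive -n → zin.
Attach number dual -z → zinz.
Attach aspect inchoative -sh (after consonant 'z') → zinzsh.
Nasal assimilation: no change.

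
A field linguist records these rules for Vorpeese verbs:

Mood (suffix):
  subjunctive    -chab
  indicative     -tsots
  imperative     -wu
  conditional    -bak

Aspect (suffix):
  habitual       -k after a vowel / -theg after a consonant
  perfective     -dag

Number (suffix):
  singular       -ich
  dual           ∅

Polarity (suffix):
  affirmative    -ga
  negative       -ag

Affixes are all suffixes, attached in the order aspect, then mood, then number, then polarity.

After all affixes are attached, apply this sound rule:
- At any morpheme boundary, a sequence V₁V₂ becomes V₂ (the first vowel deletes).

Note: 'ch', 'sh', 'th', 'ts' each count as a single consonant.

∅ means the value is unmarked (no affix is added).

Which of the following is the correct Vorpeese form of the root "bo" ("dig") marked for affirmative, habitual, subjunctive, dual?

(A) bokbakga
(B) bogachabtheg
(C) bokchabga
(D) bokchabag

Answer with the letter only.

C

Attach aspect habitual -k (after vowel 'o') → bok.
Attach mood subjunctive -chab → bokchab.
number = dual: zero marking, form stays bokchab.
Attach polarity affirmative -ga → bokchabga.
Vowel deletion: no change.
So the correct form is bokchabga, option (C).
(B) bogachabtheg is wrong: it has the affixes in the wrong order.
(A) bokbakga is wrong: it uses conditional instead of subjunctive for mood.
(D) bokchabag is wrong: it uses negative instead of affirmative for polarity.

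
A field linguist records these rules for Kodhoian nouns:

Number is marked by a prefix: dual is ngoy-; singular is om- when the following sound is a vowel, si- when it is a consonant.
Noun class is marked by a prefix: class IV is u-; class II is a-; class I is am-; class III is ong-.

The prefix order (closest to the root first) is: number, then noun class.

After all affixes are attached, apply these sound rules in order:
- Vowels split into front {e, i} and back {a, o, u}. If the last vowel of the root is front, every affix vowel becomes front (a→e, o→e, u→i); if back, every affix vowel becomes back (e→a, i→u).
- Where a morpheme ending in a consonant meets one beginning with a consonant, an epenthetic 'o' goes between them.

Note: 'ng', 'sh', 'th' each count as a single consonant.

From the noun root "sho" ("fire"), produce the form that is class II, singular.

asusho

Attach number singular si- (before consonant 'sh') → sisho.
Attach noun class class II a- → asisho.
Apply vowel harmony: asisho → asusho.
Epenthesis: no change.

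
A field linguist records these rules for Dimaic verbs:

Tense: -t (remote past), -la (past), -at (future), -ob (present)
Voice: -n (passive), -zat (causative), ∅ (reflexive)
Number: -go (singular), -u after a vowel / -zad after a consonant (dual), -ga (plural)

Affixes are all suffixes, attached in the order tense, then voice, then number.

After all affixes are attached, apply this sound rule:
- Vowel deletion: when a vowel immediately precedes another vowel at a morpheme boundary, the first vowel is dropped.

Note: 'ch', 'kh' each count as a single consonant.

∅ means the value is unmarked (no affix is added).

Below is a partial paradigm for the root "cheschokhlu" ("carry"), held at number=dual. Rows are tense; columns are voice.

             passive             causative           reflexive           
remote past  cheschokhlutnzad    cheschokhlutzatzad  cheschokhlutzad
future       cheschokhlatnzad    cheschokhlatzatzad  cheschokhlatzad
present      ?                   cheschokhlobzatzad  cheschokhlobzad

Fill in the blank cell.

cheschokhlobnzad

Attach tense present -ob → cheschokhluob.
Attach voice passive -n → cheschokhluobn.
Attach number dual -zad (after consonant 'n') → cheschokhluobnzad.
Apply vowel deletion: cheschokhluobnzad → cheschokhlobnzad.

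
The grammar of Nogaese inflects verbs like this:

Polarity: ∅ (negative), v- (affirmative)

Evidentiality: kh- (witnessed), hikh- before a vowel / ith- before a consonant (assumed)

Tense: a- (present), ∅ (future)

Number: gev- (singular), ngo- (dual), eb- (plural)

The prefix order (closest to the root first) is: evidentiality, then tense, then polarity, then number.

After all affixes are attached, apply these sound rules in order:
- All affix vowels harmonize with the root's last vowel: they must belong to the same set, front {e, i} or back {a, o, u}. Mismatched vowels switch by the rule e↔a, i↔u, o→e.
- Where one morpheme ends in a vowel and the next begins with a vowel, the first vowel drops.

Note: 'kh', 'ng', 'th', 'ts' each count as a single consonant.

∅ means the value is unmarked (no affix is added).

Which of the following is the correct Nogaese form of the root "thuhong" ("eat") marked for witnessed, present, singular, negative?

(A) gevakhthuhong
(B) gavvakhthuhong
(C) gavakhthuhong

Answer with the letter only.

Attach evidentiality witnessed kh- → khthuhong.
Attach tense present a- → akhthuhong.
polarity = negative: zero marking, form stays akhthuhong.
Attach number singular gev- → gevakhthuhong.
Apply vowel harmony: gevakhthuhong → gavakhthuhong.
Vowel deletion: no change.
So the correct form is gavakhthuhong, option (C).
(B) gavvakhthuhong is wrong: it uses affirmative instead of negative for polarity.
(A) gevakhthuhong is wrong: it fails to apply the sound rule(s).

C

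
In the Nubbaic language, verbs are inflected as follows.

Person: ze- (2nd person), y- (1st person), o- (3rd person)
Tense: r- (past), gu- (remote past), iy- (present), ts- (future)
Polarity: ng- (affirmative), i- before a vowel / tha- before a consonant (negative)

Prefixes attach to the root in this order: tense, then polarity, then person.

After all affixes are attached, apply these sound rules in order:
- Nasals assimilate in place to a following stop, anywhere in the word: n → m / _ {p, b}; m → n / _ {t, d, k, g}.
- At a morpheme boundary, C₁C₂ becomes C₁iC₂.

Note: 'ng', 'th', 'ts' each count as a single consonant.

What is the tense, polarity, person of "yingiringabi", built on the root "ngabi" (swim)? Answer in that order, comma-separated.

past, affirmative, 1st person

Segment: y-ng-r-ngabi.
tense: r- → past.
polarity: ng- → affirmative.
person: y- → 1st person.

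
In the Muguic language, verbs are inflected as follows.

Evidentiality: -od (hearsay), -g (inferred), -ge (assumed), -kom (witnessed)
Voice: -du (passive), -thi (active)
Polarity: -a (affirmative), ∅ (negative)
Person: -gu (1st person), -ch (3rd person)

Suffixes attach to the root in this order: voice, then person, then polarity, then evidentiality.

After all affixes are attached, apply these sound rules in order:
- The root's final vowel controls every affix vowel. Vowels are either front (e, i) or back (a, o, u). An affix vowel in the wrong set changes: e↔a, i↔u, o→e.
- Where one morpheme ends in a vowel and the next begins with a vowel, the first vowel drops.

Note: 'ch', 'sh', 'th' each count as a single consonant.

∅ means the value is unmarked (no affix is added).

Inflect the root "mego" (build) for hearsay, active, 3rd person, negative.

Attach voice active -thi → megothi.
Attach person 3rd person -ch → megothich.
polarity = negative: zero marking, form stays megothich.
Attach evidentiality hearsay -od → megothichod.
Apply vowel harmony: megothichod → megothuchod.
Vowel deletion: no change.

megothuchod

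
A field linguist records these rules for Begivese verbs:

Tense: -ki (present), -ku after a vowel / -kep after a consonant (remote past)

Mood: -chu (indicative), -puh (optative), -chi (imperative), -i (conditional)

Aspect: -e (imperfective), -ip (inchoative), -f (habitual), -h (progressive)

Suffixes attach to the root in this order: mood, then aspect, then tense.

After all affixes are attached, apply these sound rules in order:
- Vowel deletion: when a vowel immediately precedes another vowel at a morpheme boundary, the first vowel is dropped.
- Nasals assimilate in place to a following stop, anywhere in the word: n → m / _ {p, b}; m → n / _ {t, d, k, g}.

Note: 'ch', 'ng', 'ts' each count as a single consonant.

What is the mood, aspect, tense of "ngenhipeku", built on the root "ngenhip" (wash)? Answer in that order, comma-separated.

conditional, imperfective, remote past

Segment: ngenhip-i-e-ku.
mood: -i → conditional.
aspect: -e → imperfective.
tense: -ku/kep → remote past.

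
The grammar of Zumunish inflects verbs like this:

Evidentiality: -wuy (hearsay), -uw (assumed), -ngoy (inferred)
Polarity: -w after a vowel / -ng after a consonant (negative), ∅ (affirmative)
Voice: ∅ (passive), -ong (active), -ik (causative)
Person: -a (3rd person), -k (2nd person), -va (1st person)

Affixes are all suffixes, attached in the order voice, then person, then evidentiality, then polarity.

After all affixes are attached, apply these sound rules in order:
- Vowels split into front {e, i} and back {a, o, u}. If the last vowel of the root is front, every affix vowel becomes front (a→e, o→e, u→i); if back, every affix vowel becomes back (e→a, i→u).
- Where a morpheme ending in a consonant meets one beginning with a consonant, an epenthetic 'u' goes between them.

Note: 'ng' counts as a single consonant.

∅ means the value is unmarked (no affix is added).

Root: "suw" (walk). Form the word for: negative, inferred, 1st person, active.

suwonguvangoyung

Attach voice active -ong → suwong.
Attach person 1st person -va → suwongva.
Attach evidentiality inferred -ngoy → suwongvangoy.
Attach polarity negative -ng (after consonant 'y') → suwongvangoyng.
Vowel harmony: no change.
Apply epenthesis: suwongvangoyng → suwonguvangoyung.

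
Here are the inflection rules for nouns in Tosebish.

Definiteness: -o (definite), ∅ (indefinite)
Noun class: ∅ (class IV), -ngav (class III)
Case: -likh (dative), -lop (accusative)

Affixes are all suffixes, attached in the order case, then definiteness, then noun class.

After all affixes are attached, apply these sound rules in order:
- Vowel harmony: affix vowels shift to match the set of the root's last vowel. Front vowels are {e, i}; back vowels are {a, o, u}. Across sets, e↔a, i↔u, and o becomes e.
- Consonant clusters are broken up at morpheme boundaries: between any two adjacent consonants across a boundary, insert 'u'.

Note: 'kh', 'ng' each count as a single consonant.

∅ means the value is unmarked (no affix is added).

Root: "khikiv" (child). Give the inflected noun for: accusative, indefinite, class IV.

Attach case accusative -lop → khikivlop.
definiteness = indefinite: zero marking, form stays khikivlop.
noun class = class IV: zero marking, form stays khikivlop.
Apply vowel harmony: khikivlop → khikivlep.
Apply epenthesis: khikivlep → khikivulep.

khikivulep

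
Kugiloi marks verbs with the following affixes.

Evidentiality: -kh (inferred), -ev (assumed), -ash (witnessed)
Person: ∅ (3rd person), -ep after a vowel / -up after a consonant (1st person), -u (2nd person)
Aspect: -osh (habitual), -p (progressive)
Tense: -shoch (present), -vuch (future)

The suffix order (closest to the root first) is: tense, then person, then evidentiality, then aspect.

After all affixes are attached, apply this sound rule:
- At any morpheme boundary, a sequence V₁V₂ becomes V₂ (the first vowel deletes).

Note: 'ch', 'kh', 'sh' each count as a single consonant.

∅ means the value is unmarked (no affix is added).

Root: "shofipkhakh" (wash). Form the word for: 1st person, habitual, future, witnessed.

Attach tense future -vuch → shofipkhakhvuch.
Attach person 1st person -up (after consonant 'ch') → shofipkhakhvuchup.
Attach evidentiality witnessed -ash → shofipkhakhvuchupash.
Attach aspect habitual -osh → shofipkhakhvuchupashosh.
Vowel deletion: no change.

shofipkhakhvuchupashosh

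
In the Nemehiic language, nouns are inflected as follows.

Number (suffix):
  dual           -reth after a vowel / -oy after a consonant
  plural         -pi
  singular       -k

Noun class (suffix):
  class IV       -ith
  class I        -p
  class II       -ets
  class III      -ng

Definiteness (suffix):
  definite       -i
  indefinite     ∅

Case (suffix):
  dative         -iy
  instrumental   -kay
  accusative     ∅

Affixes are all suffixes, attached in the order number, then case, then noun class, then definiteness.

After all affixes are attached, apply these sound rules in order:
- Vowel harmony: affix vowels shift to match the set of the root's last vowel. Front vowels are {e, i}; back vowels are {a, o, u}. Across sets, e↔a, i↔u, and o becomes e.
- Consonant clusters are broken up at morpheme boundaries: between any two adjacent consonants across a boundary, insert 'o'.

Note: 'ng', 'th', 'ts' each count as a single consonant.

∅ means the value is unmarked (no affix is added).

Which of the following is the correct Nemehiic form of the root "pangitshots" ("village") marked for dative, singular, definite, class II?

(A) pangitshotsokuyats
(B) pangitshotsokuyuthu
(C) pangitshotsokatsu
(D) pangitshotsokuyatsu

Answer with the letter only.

D

Attach number singular -k → pangitshotsk.
Attach case dative -iy → pangitshotskiy.
Attach noun class class II -ets → pangitshotskiyets.
Attach definiteness definite -i → pangitshotskiyetsi.
Apply vowel harmony: pangitshotskiyetsi → pangitshotskuyatsu.
Apply epenthesis: pangitshotskuyatsu → pangitshotsokuyatsu.
So the correct form is pangitshotsokuyatsu, option (D).
(C) pangitshotsokatsu is wrong: it uses accusative instead of dative for case.
(A) pangitshotsokuyats is wrong: it uses indefinite instead of definite for definiteness.
(B) pangitshotsokuyuthu is wrong: it uses class IV instead of class II for noun class.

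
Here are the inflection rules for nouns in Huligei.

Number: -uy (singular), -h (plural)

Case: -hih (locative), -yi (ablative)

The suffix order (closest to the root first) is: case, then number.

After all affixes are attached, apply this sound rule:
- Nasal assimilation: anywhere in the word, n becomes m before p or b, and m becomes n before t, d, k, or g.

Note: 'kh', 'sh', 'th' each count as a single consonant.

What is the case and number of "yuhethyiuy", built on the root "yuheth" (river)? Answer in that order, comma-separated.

ablative, singular

Segment: yuheth-yi-uy.
case: -yi → ablative.
number: -uy → singular.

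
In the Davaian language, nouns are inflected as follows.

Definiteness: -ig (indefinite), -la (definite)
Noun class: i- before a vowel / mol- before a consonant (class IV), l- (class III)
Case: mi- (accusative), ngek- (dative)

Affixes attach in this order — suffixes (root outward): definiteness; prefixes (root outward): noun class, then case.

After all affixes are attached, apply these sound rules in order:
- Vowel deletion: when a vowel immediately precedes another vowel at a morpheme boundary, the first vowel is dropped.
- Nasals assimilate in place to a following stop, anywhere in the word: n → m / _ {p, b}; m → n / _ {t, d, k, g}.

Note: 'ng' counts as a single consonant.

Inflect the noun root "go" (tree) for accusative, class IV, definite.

mimolgola

Attach noun class class IV mol- (before consonant 'g') → molgo.
Attach definiteness definite -la → molgola.
Attach case accusative mi- → mimolgola.
Vowel deletion: no change.
Nasal assimilation: no change.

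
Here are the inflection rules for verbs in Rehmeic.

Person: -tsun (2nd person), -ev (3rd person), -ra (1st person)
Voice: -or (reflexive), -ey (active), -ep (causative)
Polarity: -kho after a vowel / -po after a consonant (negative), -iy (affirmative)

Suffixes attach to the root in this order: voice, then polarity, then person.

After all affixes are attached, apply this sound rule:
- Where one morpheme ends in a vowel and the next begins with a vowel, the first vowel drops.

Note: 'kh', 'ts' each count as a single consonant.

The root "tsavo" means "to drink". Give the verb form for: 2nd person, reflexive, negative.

Attach voice reflexive -or → tsavoor.
Attach polarity negative -po (after consonant 'r') → tsavoorpo.
Attach person 2nd person -tsun → tsavoorpotsun.
Apply vowel deletion: tsavoorpotsun → tsavorpotsun.

tsavorpotsun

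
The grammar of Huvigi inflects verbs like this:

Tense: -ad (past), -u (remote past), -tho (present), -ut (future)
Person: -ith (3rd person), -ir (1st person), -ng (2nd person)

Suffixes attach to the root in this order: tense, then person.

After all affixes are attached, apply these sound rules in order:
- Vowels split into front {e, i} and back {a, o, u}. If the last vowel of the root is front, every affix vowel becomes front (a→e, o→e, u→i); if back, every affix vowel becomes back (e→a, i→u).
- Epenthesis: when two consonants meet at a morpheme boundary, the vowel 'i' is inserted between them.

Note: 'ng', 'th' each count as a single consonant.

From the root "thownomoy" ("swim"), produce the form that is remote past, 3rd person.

thownomoyuuth

Attach tense remote past -u → thownomoyu.
Attach person 3rd person -ith → thownomoyuith.
Apply vowel harmony: thownomoyuith → thownomoyuuth.
Epenthesis: no change.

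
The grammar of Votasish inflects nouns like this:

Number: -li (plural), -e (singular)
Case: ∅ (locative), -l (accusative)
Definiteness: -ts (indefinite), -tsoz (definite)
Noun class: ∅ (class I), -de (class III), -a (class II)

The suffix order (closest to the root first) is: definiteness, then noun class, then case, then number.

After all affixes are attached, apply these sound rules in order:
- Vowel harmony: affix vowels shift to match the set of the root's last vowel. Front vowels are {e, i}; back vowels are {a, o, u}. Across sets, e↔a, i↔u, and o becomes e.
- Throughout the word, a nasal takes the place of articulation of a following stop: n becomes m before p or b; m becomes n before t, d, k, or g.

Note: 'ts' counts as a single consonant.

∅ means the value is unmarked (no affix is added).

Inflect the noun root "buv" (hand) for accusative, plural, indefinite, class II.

buvtsallu

Attach definiteness indefinite -ts → buvts.
Attach noun class class II -a → buvtsa.
Attach case accusative -l → buvtsal.
Attach number plural -li → buvtsalli.
Apply vowel harmony: buvtsalli → buvtsallu.
Nasal assimilation: no change.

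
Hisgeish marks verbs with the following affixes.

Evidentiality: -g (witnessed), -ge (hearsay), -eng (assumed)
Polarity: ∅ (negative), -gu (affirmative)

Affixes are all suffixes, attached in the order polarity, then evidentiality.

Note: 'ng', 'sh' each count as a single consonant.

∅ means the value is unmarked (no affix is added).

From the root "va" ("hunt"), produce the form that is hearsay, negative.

vage

polarity = negative: zero marking, form stays va.
Attach evidentiality hearsay -ge → vage.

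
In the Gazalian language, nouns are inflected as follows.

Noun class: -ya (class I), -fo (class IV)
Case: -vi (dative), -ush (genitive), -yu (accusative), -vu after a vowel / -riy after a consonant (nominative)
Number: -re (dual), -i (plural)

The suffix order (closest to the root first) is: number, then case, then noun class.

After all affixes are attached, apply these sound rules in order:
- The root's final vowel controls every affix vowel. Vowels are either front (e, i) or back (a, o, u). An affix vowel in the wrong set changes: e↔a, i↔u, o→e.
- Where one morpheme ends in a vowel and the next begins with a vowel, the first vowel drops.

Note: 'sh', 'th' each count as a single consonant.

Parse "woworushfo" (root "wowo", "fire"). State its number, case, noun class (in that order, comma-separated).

Segment: wowo-re-ush-fo.
number: -re → dual.
case: -ush → genitive.
noun class: -fo → class IV.

dual, genitive, class IV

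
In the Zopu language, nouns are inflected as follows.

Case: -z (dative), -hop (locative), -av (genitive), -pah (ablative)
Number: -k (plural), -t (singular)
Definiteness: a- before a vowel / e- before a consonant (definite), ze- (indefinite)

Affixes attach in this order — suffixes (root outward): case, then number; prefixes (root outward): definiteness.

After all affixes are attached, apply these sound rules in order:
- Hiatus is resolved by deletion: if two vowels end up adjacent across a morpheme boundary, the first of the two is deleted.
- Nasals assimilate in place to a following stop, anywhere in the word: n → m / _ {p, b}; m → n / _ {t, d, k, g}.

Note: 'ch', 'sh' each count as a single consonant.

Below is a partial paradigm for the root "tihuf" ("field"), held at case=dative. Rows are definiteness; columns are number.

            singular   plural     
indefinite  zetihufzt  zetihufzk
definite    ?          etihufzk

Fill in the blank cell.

etihufzt

Attach definiteness definite e- (before consonant 't') → etihuf.
Attach case dative -z → etihufz.
Attach number singular -t → etihufzt.
Vowel deletion: no change.
Nasal assimilation: no change.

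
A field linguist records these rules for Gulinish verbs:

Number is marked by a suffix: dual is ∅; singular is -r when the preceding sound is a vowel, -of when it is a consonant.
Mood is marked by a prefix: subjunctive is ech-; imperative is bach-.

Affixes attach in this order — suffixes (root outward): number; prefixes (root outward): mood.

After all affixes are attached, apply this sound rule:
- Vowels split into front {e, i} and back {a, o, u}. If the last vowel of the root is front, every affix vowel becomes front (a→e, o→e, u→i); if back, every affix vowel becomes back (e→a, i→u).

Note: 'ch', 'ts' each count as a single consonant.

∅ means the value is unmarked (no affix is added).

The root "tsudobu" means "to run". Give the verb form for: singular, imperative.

Attach number singular -r (after vowel 'u') → tsudobur.
Attach mood imperative bach- → bachtsudobur.
Vowel harmony: no change.

bachtsudobur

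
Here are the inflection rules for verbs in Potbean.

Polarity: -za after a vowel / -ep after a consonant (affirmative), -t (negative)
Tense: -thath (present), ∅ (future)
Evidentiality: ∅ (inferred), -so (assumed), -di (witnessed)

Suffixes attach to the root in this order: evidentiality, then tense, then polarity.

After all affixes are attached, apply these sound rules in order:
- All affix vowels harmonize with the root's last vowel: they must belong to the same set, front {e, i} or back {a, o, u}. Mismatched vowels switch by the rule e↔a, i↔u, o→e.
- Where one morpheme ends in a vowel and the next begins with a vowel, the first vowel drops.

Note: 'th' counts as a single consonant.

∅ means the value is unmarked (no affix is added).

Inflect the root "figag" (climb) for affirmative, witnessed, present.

Attach evidentiality witnessed -di → figagdi.
Attach tense present -thath → figagdithath.
Attach polarity affirmative -ep (after consonant 'th') → figagdithathep.
Apply vowel harmony: figagdithathep → figagduthathap.
Vowel deletion: no change.

figagduthathap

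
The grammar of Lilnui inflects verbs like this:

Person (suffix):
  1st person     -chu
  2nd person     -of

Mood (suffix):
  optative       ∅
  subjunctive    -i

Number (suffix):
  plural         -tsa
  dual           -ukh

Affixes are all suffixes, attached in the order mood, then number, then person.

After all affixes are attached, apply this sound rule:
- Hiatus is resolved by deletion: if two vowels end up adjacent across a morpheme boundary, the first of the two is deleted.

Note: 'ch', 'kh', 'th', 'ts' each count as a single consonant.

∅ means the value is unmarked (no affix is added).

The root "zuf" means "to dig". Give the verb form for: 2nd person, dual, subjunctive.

zufukhof

Attach mood subjunctive -i → zufi.
Attach number dual -ukh → zufiukh.
Attach person 2nd person -of → zufiukhof.
Apply vowel deletion: zufiukhof → zufukhof.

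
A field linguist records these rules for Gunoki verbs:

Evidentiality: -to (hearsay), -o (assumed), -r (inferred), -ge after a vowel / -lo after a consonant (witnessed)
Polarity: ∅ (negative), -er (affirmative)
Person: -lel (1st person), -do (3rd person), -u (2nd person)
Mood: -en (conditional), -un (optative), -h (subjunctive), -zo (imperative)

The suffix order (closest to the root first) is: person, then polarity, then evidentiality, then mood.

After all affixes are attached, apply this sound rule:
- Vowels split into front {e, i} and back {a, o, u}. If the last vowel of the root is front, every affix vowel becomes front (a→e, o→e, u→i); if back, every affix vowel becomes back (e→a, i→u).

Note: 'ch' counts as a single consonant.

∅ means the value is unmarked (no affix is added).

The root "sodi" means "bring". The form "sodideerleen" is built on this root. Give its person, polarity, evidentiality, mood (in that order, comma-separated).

3rd person, affirmative, witnessed, conditional

Segment: sodi-do-er-lo-en.
person: -do → 3rd person.
polarity: -er → affirmative.
evidentiality: -ge/lo → witnessed.
mood: -en → conditional.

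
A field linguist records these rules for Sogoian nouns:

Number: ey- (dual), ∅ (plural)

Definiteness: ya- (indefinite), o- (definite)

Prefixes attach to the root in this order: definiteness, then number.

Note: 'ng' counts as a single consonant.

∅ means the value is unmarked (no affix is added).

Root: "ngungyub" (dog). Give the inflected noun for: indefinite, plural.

Attach definiteness indefinite ya- → yangungyub.
number = plural: zero marking, form stays yangungyub.

yangungyub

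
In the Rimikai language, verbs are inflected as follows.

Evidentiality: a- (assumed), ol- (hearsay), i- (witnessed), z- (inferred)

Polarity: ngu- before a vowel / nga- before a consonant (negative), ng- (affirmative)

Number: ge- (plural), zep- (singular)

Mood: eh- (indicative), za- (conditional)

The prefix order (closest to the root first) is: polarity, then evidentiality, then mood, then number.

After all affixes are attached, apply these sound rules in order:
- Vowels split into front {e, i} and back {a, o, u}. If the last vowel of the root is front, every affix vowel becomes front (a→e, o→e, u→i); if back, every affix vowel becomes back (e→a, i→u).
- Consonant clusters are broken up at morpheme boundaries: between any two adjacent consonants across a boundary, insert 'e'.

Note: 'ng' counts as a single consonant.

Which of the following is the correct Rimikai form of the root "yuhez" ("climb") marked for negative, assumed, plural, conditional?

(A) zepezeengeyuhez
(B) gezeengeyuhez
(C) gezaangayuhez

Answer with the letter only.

Attach polarity negative nga- (before consonant 'y') → ngayuhez.
Attach evidentiality assumed a- → angayuhez.
Attach mood conditional za- → zaangayuhez.
Attach number plural ge- → gezaangayuhez.
Apply vowel harmony: gezaangayuhez → gezeengeyuhez.
Epenthesis: no change.
So the correct form is gezeengeyuhez, option (B).
(C) gezaangayuhez is wrong: it fails to apply the sound rule(s).
(A) zepezeengeyuhez is wrong: it uses singular instead of plural for number.

B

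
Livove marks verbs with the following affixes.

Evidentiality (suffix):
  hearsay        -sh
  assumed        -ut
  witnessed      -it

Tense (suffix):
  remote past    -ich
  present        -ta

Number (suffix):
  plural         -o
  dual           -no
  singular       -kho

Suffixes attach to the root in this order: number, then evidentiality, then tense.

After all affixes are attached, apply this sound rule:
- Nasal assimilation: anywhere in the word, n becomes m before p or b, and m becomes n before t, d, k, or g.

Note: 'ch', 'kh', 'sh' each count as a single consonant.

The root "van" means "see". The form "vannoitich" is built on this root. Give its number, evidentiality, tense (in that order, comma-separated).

dual, witnessed, remote past

Segment: van-no-it-ich.
number: -no → dual.
evidentiality: -it → witnessed.
tense: -ich → remote past.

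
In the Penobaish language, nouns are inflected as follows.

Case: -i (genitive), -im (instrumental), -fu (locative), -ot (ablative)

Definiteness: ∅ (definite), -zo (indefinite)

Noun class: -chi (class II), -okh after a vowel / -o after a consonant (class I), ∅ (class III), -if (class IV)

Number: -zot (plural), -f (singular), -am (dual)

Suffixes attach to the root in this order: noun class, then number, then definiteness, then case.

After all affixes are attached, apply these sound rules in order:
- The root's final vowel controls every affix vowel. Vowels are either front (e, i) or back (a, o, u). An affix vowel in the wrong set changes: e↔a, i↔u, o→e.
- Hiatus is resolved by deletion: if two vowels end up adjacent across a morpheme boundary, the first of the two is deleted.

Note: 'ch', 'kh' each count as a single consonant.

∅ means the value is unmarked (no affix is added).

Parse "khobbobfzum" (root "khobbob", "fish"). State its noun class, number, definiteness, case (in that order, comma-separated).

Segment: khobbob-f-zo-im.
noun class: ∅ → class III.
number: -f → singular.
definiteness: -zo → indefinite.
case: -im → instrumental.

class III, singular, indefinite, instrumental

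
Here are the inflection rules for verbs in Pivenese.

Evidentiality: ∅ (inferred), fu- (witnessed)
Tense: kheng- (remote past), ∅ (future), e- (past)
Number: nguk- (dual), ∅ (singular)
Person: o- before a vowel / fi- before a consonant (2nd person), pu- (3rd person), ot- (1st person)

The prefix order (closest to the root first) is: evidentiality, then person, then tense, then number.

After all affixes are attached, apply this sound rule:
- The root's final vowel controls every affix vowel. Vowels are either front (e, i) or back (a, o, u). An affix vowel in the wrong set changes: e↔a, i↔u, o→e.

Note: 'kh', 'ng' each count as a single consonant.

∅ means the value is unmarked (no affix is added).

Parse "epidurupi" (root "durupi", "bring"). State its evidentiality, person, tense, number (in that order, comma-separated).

inferred, 3rd person, past, singular

Segment: e-pu-durupi.
evidentiality: ∅ → inferred.
person: pu- → 3rd person.
tense: e- → past.
number: ∅ → singular.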